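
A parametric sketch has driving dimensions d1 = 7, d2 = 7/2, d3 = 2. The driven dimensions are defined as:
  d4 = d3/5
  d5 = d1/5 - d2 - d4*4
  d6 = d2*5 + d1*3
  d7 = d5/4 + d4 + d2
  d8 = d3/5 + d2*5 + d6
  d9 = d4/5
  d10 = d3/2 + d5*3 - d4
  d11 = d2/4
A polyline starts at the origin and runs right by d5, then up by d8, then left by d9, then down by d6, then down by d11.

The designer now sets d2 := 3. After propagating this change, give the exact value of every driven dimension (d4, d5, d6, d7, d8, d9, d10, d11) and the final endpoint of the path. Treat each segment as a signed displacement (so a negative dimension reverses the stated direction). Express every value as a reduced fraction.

Apply edit: d2 := 3
  d4 = d3/5 = 2/5
  d5 = d1/5 - d2 - d4*4 = -16/5
  d6 = d2*5 + d1*3 = 36
  d7 = d5/4 + d4 + d2 = 13/5
  d8 = d3/5 + d2*5 + d6 = 257/5
  d9 = d4/5 = 2/25
  d10 = d3/2 + d5*3 - d4 = -9
  d11 = d2/4 = 3/4
Walk from origin (0, 0):
  seg 1: right by d5 = -16/5 → (-16/5, 0)
  seg 2: up by d8 = 257/5 → (-16/5, 257/5)
  seg 3: left by d9 = 2/25 → (-82/25, 257/5)
  seg 4: down by d6 = 36 → (-82/25, 77/5)
  seg 5: down by d11 = 3/4 → (-82/25, 293/20)

d4 = 2/5
d5 = -16/5
d6 = 36
d7 = 13/5
d8 = 257/5
d9 = 2/25
d10 = -9
d11 = 3/4
endpoint = (-82/25, 293/20)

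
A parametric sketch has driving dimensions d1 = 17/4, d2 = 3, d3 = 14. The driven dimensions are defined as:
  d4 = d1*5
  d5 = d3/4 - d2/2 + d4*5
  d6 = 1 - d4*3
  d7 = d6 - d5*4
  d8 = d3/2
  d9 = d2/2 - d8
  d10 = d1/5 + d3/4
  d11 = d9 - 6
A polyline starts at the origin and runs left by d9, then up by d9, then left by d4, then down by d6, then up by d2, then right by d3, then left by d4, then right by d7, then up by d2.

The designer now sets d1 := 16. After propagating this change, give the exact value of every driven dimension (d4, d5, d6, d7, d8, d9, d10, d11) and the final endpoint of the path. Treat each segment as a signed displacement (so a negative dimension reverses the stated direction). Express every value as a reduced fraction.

Apply edit: d1 := 16
  d4 = d1*5 = 80
  d5 = d3/4 - d2/2 + d4*5 = 402
  d6 = 1 - d4*3 = -239
  d7 = d6 - d5*4 = -1847
  d8 = d3/2 = 7
  d9 = d2/2 - d8 = -11/2
  d10 = d1/5 + d3/4 = 67/10
  d11 = d9 - 6 = -23/2
Walk from origin (0, 0):
  seg 1: left by d9 = -11/2 → (11/2, 0)
  seg 2: up by d9 = -11/2 → (11/2, -11/2)
  seg 3: left by d4 = 80 → (-149/2, -11/2)
  seg 4: down by d6 = -239 → (-149/2, 467/2)
  seg 5: up by d2 = 3 → (-149/2, 473/2)
  seg 6: right by d3 = 14 → (-121/2, 473/2)
  seg 7: left by d4 = 80 → (-281/2, 473/2)
  seg 8: right by d7 = -1847 → (-3975/2, 473/2)
  seg 9: up by d2 = 3 → (-3975/2, 479/2)

d4 = 80
d5 = 402
d6 = -239
d7 = -1847
d8 = 7
d9 = -11/2
d10 = 67/10
d11 = -23/2
endpoint = (-3975/2, 479/2)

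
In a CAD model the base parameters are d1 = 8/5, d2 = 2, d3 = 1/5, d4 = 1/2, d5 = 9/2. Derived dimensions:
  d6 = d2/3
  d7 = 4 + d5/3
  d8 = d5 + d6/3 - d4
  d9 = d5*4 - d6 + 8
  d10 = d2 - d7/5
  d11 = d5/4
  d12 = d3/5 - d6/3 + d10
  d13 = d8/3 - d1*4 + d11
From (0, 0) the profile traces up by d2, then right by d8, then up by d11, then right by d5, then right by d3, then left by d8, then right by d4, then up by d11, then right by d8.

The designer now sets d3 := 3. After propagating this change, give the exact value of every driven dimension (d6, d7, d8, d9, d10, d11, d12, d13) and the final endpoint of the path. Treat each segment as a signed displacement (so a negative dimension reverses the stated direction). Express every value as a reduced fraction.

d6 = 2/3
d7 = 11/2
d8 = 38/9
d9 = 76/3
d10 = 9/10
d11 = 9/8
d12 = 23/18
d13 = -4177/1080
endpoint = (110/9, 17/4)

Apply edit: d3 := 3
  d6 = d2/3 = 2/3
  d7 = 4 + d5/3 = 11/2
  d8 = d5 + d6/3 - d4 = 38/9
  d9 = d5*4 - d6 + 8 = 76/3
  d10 = d2 - d7/5 = 9/10
  d11 = d5/4 = 9/8
  d12 = d3/5 - d6/3 + d10 = 23/18
  d13 = d8/3 - d1*4 + d11 = -4177/1080
Walk from origin (0, 0):
  seg 1: up by d2 = 2 → (0, 2)
  seg 2: right by d8 = 38/9 → (38/9, 2)
  seg 3: up by d11 = 9/8 → (38/9, 25/8)
  seg 4: right by d5 = 9/2 → (157/18, 25/8)
  seg 5: right by d3 = 3 → (211/18, 25/8)
  seg 6: left by d8 = 38/9 → (15/2, 25/8)
  seg 7: right by d4 = 1/2 → (8, 25/8)
  seg 8: up by d11 = 9/8 → (8, 17/4)
  seg 9: right by d8 = 38/9 → (110/9, 17/4)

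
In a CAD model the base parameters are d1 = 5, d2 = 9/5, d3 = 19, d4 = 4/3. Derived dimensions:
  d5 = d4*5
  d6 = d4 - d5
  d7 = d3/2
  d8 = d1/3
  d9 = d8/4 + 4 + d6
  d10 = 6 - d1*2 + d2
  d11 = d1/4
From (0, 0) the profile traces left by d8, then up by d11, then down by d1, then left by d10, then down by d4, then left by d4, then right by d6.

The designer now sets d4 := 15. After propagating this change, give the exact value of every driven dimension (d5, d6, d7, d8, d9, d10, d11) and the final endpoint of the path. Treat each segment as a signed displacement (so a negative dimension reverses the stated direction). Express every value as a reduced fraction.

Apply edit: d4 := 15
  d5 = d4*5 = 75
  d6 = d4 - d5 = -60
  d7 = d3/2 = 19/2
  d8 = d1/3 = 5/3
  d9 = d8/4 + 4 + d6 = -667/12
  d10 = 6 - d1*2 + d2 = -11/5
  d11 = d1/4 = 5/4
Walk from origin (0, 0):
  seg 1: left by d8 = 5/3 → (-5/3, 0)
  seg 2: up by d11 = 5/4 → (-5/3, 5/4)
  seg 3: down by d1 = 5 → (-5/3, -15/4)
  seg 4: left by d10 = -11/5 → (8/15, -15/4)
  seg 5: down by d4 = 15 → (8/15, -75/4)
  seg 6: left by d4 = 15 → (-217/15, -75/4)
  seg 7: right by d6 = -60 → (-1117/15, -75/4)

d5 = 75
d6 = -60
d7 = 19/2
d8 = 5/3
d9 = -667/12
d10 = -11/5
d11 = 5/4
endpoint = (-1117/15, -75/4)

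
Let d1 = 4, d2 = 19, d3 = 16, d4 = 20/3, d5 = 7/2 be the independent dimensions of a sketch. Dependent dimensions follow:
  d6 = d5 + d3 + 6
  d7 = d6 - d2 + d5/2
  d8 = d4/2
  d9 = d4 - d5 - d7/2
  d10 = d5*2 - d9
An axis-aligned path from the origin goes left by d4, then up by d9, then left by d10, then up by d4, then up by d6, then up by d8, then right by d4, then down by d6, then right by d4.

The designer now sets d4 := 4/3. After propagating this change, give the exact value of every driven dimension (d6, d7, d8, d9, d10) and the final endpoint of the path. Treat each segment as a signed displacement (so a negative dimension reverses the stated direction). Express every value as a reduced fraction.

Apply edit: d4 := 4/3
  d6 = d5 + d3 + 6 = 51/2
  d7 = d6 - d2 + d5/2 = 33/4
  d8 = d4/2 = 2/3
  d9 = d4 - d5 - d7/2 = -151/24
  d10 = d5*2 - d9 = 319/24
Walk from origin (0, 0):
  seg 1: left by d4 = 4/3 → (-4/3, 0)
  seg 2: up by d9 = -151/24 → (-4/3, -151/24)
  seg 3: left by d10 = 319/24 → (-117/8, -151/24)
  seg 4: up by d4 = 4/3 → (-117/8, -119/24)
  seg 5: up by d6 = 51/2 → (-117/8, 493/24)
  seg 6: up by d8 = 2/3 → (-117/8, 509/24)
  seg 7: right by d4 = 4/3 → (-319/24, 509/24)
  seg 8: down by d6 = 51/2 → (-319/24, -103/24)
  seg 9: right by d4 = 4/3 → (-287/24, -103/24)

d6 = 51/2
d7 = 33/4
d8 = 2/3
d9 = -151/24
d10 = 319/24
endpoint = (-287/24, -103/24)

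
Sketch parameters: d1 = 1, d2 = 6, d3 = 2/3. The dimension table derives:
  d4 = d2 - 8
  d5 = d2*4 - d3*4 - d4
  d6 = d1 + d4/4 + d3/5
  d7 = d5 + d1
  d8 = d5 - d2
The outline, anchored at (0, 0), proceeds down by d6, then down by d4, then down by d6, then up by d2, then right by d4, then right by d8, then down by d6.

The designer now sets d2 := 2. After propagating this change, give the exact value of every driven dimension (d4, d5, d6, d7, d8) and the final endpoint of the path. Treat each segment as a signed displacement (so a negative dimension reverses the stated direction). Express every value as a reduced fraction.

Apply edit: d2 := 2
  d4 = d2 - 8 = -6
  d5 = d2*4 - d3*4 - d4 = 34/3
  d6 = d1 + d4/4 + d3/5 = -11/30
  d7 = d5 + d1 = 37/3
  d8 = d5 - d2 = 28/3
Walk from origin (0, 0):
  seg 1: down by d6 = -11/30 → (0, 11/30)
  seg 2: down by d4 = -6 → (0, 191/30)
  seg 3: down by d6 = -11/30 → (0, 101/15)
  seg 4: up by d2 = 2 → (0, 131/15)
  seg 5: right by d4 = -6 → (-6, 131/15)
  seg 6: right by d8 = 28/3 → (10/3, 131/15)
  seg 7: down by d6 = -11/30 → (10/3, 91/10)

d4 = -6
d5 = 34/3
d6 = -11/30
d7 = 37/3
d8 = 28/3
endpoint = (10/3, 91/10)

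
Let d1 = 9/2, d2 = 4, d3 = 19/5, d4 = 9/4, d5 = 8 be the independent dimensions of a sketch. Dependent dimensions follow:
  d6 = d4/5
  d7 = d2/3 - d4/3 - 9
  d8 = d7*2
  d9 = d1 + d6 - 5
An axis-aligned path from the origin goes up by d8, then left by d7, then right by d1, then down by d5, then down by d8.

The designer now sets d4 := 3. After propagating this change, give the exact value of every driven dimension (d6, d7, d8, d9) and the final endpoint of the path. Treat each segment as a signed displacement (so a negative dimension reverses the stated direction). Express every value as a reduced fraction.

d6 = 3/5
d7 = -26/3
d8 = -52/3
d9 = 1/10
endpoint = (79/6, -8)

Apply edit: d4 := 3
  d6 = d4/5 = 3/5
  d7 = d2/3 - d4/3 - 9 = -26/3
  d8 = d7*2 = -52/3
  d9 = d1 + d6 - 5 = 1/10
Walk from origin (0, 0):
  seg 1: up by d8 = -52/3 → (0, -52/3)
  seg 2: left by d7 = -26/3 → (26/3, -52/3)
  seg 3: right by d1 = 9/2 → (79/6, -52/3)
  seg 4: down by d5 = 8 → (79/6, -76/3)
  seg 5: down by d8 = -52/3 → (79/6, -8)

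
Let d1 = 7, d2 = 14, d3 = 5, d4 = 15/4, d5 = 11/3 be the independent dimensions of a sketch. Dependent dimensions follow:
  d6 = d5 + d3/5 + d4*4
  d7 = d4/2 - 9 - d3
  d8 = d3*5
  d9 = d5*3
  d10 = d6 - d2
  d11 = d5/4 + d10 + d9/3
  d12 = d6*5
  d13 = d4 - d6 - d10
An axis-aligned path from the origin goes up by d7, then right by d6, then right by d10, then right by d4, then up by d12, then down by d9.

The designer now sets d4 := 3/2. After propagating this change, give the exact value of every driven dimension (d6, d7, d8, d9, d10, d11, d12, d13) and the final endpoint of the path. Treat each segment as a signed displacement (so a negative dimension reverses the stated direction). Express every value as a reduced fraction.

d6 = 32/3
d7 = -53/4
d8 = 25
d9 = 11
d10 = -10/3
d11 = 5/4
d12 = 160/3
d13 = -35/6
endpoint = (53/6, 349/12)

Apply edit: d4 := 3/2
  d6 = d5 + d3/5 + d4*4 = 32/3
  d7 = d4/2 - 9 - d3 = -53/4
  d8 = d3*5 = 25
  d9 = d5*3 = 11
  d10 = d6 - d2 = -10/3
  d11 = d5/4 + d10 + d9/3 = 5/4
  d12 = d6*5 = 160/3
  d13 = d4 - d6 - d10 = -35/6
Walk from origin (0, 0):
  seg 1: up by d7 = -53/4 → (0, -53/4)
  seg 2: right by d6 = 32/3 → (32/3, -53/4)
  seg 3: right by d10 = -10/3 → (22/3, -53/4)
  seg 4: right by d4 = 3/2 → (53/6, -53/4)
  seg 5: up by d12 = 160/3 → (53/6, 481/12)
  seg 6: down by d9 = 11 → (53/6, 349/12)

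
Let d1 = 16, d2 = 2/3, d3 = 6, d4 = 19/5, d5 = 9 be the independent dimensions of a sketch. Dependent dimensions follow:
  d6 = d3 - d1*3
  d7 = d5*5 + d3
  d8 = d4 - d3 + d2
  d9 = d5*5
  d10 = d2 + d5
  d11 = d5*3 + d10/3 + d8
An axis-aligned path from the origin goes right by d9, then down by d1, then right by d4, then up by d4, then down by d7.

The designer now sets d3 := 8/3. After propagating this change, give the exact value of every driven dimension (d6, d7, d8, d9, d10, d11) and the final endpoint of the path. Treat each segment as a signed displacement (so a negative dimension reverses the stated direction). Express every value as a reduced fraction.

d6 = -136/3
d7 = 143/3
d8 = 9/5
d9 = 45
d10 = 29/3
d11 = 1441/45
endpoint = (244/5, -898/15)

Apply edit: d3 := 8/3
  d6 = d3 - d1*3 = -136/3
  d7 = d5*5 + d3 = 143/3
  d8 = d4 - d3 + d2 = 9/5
  d9 = d5*5 = 45
  d10 = d2 + d5 = 29/3
  d11 = d5*3 + d10/3 + d8 = 1441/45
Walk from origin (0, 0):
  seg 1: right by d9 = 45 → (45, 0)
  seg 2: down by d1 = 16 → (45, -16)
  seg 3: right by d4 = 19/5 → (244/5, -16)
  seg 4: up by d4 = 19/5 → (244/5, -61/5)
  seg 5: down by d7 = 143/3 → (244/5, -898/15)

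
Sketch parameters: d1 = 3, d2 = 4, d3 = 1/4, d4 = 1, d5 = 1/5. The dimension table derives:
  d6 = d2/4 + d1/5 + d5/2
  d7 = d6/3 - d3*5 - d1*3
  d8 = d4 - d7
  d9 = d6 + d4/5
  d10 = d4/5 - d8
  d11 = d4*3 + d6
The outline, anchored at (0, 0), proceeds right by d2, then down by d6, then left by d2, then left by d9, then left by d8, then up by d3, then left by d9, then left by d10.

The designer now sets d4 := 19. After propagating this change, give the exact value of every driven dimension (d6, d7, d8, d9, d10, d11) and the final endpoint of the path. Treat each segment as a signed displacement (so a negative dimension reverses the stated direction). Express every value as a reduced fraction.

Apply edit: d4 := 19
  d6 = d2/4 + d1/5 + d5/2 = 17/10
  d7 = d6/3 - d3*5 - d1*3 = -581/60
  d8 = d4 - d7 = 1721/60
  d9 = d6 + d4/5 = 11/2
  d10 = d4/5 - d8 = -1493/60
  d11 = d4*3 + d6 = 587/10
Walk from origin (0, 0):
  seg 1: right by d2 = 4 → (4, 0)
  seg 2: down by d6 = 17/10 → (4, -17/10)
  seg 3: left by d2 = 4 → (0, -17/10)
  seg 4: left by d9 = 11/2 → (-11/2, -17/10)
  seg 5: left by d8 = 1721/60 → (-2051/60, -17/10)
  seg 6: up by d3 = 1/4 → (-2051/60, -29/20)
  seg 7: left by d9 = 11/2 → (-2381/60, -29/20)
  seg 8: left by d10 = -1493/60 → (-74/5, -29/20)

d6 = 17/10
d7 = -581/60
d8 = 1721/60
d9 = 11/2
d10 = -1493/60
d11 = 587/10
endpoint = (-74/5, -29/20)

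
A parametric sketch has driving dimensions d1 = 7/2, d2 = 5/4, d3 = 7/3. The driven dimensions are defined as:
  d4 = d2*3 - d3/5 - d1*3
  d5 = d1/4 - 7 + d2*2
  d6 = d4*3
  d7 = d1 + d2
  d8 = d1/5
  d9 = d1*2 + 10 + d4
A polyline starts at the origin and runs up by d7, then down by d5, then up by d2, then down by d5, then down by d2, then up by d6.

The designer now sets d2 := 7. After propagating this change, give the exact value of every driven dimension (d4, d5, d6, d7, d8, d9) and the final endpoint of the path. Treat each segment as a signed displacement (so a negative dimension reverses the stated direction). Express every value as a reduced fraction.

d4 = 301/30
d5 = 63/8
d6 = 301/10
d7 = 21/2
d8 = 7/10
d9 = 811/30
endpoint = (0, 497/20)

Apply edit: d2 := 7
  d4 = d2*3 - d3/5 - d1*3 = 301/30
  d5 = d1/4 - 7 + d2*2 = 63/8
  d6 = d4*3 = 301/10
  d7 = d1 + d2 = 21/2
  d8 = d1/5 = 7/10
  d9 = d1*2 + 10 + d4 = 811/30
Walk from origin (0, 0):
  seg 1: up by d7 = 21/2 → (0, 21/2)
  seg 2: down by d5 = 63/8 → (0, 21/8)
  seg 3: up by d2 = 7 → (0, 77/8)
  seg 4: down by d5 = 63/8 → (0, 7/4)
  seg 5: down by d2 = 7 → (0, -21/4)
  seg 6: up by d6 = 301/10 → (0, 497/20)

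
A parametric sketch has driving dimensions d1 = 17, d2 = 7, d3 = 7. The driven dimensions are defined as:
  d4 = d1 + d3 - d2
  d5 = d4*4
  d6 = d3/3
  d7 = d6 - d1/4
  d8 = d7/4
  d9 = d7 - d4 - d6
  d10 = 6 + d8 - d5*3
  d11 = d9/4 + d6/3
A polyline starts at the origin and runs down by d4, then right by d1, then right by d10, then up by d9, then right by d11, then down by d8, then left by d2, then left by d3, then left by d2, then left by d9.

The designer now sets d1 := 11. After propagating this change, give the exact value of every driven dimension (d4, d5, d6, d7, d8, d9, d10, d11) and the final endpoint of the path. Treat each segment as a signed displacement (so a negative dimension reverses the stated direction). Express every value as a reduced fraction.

d4 = 11
d5 = 44
d6 = 7/3
d7 = -5/12
d8 = -5/48
d9 = -55/4
d10 = -6053/48
d11 = -383/144
endpoint = (-9001/72, -1183/48)

Apply edit: d1 := 11
  d4 = d1 + d3 - d2 = 11
  d5 = d4*4 = 44
  d6 = d3/3 = 7/3
  d7 = d6 - d1/4 = -5/12
  d8 = d7/4 = -5/48
  d9 = d7 - d4 - d6 = -55/4
  d10 = 6 + d8 - d5*3 = -6053/48
  d11 = d9/4 + d6/3 = -383/144
Walk from origin (0, 0):
  seg 1: down by d4 = 11 → (0, -11)
  seg 2: right by d1 = 11 → (11, -11)
  seg 3: right by d10 = -6053/48 → (-5525/48, -11)
  seg 4: up by d9 = -55/4 → (-5525/48, -99/4)
  seg 5: right by d11 = -383/144 → (-8479/72, -99/4)
  seg 6: down by d8 = -5/48 → (-8479/72, -1183/48)
  seg 7: left by d2 = 7 → (-8983/72, -1183/48)
  seg 8: left by d3 = 7 → (-9487/72, -1183/48)
  seg 9: left by d2 = 7 → (-9991/72, -1183/48)
  seg 10: left by d9 = -55/4 → (-9001/72, -1183/48)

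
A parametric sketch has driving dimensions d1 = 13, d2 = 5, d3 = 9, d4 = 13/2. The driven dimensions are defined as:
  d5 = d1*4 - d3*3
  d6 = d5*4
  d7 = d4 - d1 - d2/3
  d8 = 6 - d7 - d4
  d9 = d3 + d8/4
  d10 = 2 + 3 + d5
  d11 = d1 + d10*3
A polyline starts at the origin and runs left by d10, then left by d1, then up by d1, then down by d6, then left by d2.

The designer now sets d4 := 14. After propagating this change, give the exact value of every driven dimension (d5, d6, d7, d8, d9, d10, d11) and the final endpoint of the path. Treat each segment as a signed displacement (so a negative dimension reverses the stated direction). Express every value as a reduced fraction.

Apply edit: d4 := 14
  d5 = d1*4 - d3*3 = 25
  d6 = d5*4 = 100
  d7 = d4 - d1 - d2/3 = -2/3
  d8 = 6 - d7 - d4 = -22/3
  d9 = d3 + d8/4 = 43/6
  d10 = 2 + 3 + d5 = 30
  d11 = d1 + d10*3 = 103
Walk from origin (0, 0):
  seg 1: left by d10 = 30 → (-30, 0)
  seg 2: left by d1 = 13 → (-43, 0)
  seg 3: up by d1 = 13 → (-43, 13)
  seg 4: down by d6 = 100 → (-43, -87)
  seg 5: left by d2 = 5 → (-48, -87)

d5 = 25
d6 = 100
d7 = -2/3
d8 = -22/3
d9 = 43/6
d10 = 30
d11 = 103
endpoint = (-48, -87)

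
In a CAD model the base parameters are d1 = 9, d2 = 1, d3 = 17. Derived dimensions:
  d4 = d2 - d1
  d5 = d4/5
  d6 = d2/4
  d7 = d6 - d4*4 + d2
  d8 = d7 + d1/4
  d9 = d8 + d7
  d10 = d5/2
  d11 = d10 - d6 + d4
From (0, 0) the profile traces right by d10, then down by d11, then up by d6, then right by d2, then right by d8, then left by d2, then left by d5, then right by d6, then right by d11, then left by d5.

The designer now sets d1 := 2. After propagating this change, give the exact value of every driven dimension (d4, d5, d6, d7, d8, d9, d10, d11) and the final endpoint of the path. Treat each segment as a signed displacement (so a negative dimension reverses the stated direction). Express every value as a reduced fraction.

Apply edit: d1 := 2
  d4 = d2 - d1 = -1
  d5 = d4/5 = -1/5
  d6 = d2/4 = 1/4
  d7 = d6 - d4*4 + d2 = 21/4
  d8 = d7 + d1/4 = 23/4
  d9 = d8 + d7 = 11
  d10 = d5/2 = -1/10
  d11 = d10 - d6 + d4 = -27/20
Walk from origin (0, 0):
  seg 1: right by d10 = -1/10 → (-1/10, 0)
  seg 2: down by d11 = -27/20 → (-1/10, 27/20)
  seg 3: up by d6 = 1/4 → (-1/10, 8/5)
  seg 4: right by d2 = 1 → (9/10, 8/5)
  seg 5: right by d8 = 23/4 → (133/20, 8/5)
  seg 6: left by d2 = 1 → (113/20, 8/5)
  seg 7: left by d5 = -1/5 → (117/20, 8/5)
  seg 8: right by d6 = 1/4 → (61/10, 8/5)
  seg 9: right by d11 = -27/20 → (19/4, 8/5)
  seg 10: left by d5 = -1/5 → (99/20, 8/5)

d4 = -1
d5 = -1/5
d6 = 1/4
d7 = 21/4
d8 = 23/4
d9 = 11
d10 = -1/10
d11 = -27/20
endpoint = (99/20, 8/5)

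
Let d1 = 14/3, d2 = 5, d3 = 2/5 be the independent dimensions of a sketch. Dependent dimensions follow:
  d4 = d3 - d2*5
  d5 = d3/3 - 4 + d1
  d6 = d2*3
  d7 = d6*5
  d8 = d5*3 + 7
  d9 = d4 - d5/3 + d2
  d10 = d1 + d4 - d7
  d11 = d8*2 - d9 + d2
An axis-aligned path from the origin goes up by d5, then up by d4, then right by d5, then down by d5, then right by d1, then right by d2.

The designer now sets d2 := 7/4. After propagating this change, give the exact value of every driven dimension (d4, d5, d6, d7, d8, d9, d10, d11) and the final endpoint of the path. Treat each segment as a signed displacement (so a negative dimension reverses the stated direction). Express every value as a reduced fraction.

Apply edit: d2 := 7/4
  d4 = d3 - d2*5 = -167/20
  d5 = d3/3 - 4 + d1 = 4/5
  d6 = d2*3 = 21/4
  d7 = d6*5 = 105/4
  d8 = d5*3 + 7 = 47/5
  d9 = d4 - d5/3 + d2 = -103/15
  d10 = d1 + d4 - d7 = -449/15
  d11 = d8*2 - d9 + d2 = 329/12
Walk from origin (0, 0):
  seg 1: up by d5 = 4/5 → (0, 4/5)
  seg 2: up by d4 = -167/20 → (0, -151/20)
  seg 3: right by d5 = 4/5 → (4/5, -151/20)
  seg 4: down by d5 = 4/5 → (4/5, -167/20)
  seg 5: right by d1 = 14/3 → (82/15, -167/20)
  seg 6: right by d2 = 7/4 → (433/60, -167/20)

d4 = -167/20
d5 = 4/5
d6 = 21/4
d7 = 105/4
d8 = 47/5
d9 = -103/15
d10 = -449/15
d11 = 329/12
endpoint = (433/60, -167/20)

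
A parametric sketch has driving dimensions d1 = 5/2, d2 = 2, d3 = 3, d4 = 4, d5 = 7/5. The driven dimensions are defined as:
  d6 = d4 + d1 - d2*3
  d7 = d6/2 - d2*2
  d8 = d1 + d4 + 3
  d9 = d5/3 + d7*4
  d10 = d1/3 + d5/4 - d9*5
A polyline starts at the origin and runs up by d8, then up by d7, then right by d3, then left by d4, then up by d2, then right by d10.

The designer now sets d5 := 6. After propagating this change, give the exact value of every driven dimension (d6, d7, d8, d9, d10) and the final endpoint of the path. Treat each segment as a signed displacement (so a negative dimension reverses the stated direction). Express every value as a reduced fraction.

Apply edit: d5 := 6
  d6 = d4 + d1 - d2*3 = 1/2
  d7 = d6/2 - d2*2 = -15/4
  d8 = d1 + d4 + 3 = 19/2
  d9 = d5/3 + d7*4 = -13
  d10 = d1/3 + d5/4 - d9*5 = 202/3
Walk from origin (0, 0):
  seg 1: up by d8 = 19/2 → (0, 19/2)
  seg 2: up by d7 = -15/4 → (0, 23/4)
  seg 3: right by d3 = 3 → (3, 23/4)
  seg 4: left by d4 = 4 → (-1, 23/4)
  seg 5: up by d2 = 2 → (-1, 31/4)
  seg 6: right by d10 = 202/3 → (199/3, 31/4)

d6 = 1/2
d7 = -15/4
d8 = 19/2
d9 = -13
d10 = 202/3
endpoint = (199/3, 31/4)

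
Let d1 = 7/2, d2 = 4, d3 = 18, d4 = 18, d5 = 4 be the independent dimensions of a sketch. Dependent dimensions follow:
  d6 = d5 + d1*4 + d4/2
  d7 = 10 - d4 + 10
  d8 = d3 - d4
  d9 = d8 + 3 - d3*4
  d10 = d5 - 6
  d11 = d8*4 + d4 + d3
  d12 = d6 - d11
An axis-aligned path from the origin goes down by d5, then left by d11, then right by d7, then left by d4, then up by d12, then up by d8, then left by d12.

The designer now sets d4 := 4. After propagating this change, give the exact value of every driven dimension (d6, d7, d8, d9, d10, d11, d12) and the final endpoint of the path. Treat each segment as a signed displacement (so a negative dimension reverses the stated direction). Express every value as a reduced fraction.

Apply edit: d4 := 4
  d6 = d5 + d1*4 + d4/2 = 20
  d7 = 10 - d4 + 10 = 16
  d8 = d3 - d4 = 14
  d9 = d8 + 3 - d3*4 = -55
  d10 = d5 - 6 = -2
  d11 = d8*4 + d4 + d3 = 78
  d12 = d6 - d11 = -58
Walk from origin (0, 0):
  seg 1: down by d5 = 4 → (0, -4)
  seg 2: left by d11 = 78 → (-78, -4)
  seg 3: right by d7 = 16 → (-62, -4)
  seg 4: left by d4 = 4 → (-66, -4)
  seg 5: up by d12 = -58 → (-66, -62)
  seg 6: up by d8 = 14 → (-66, -48)
  seg 7: left by d12 = -58 → (-8, -48)

d6 = 20
d7 = 16
d8 = 14
d9 = -55
d10 = -2
d11 = 78
d12 = -58
endpoint = (-8, -48)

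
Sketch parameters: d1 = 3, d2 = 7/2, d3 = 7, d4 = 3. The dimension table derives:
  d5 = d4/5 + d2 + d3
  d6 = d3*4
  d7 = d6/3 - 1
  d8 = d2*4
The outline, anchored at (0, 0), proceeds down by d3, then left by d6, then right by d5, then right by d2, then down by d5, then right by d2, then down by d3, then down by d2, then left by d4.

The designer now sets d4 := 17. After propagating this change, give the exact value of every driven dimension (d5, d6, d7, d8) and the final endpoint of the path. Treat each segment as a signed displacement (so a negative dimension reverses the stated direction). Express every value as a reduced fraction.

d5 = 139/10
d6 = 28
d7 = 25/3
d8 = 14
endpoint = (-241/10, -157/5)

Apply edit: d4 := 17
  d5 = d4/5 + d2 + d3 = 139/10
  d6 = d3*4 = 28
  d7 = d6/3 - 1 = 25/3
  d8 = d2*4 = 14
Walk from origin (0, 0):
  seg 1: down by d3 = 7 → (0, -7)
  seg 2: left by d6 = 28 → (-28, -7)
  seg 3: right by d5 = 139/10 → (-141/10, -7)
  seg 4: right by d2 = 7/2 → (-53/5, -7)
  seg 5: down by d5 = 139/10 → (-53/5, -209/10)
  seg 6: right by d2 = 7/2 → (-71/10, -209/10)
  seg 7: down by d3 = 7 → (-71/10, -279/10)
  seg 8: down by d2 = 7/2 → (-71/10, -157/5)
  seg 9: left by d4 = 17 → (-241/10, -157/5)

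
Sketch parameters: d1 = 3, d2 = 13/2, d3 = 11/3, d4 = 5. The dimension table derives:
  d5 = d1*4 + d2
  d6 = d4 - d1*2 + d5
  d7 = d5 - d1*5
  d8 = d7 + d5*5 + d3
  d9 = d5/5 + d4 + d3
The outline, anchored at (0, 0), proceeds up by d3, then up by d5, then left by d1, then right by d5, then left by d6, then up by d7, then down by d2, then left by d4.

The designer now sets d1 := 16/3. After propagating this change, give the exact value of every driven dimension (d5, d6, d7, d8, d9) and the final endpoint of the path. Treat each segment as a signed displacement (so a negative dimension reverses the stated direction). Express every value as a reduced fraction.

Apply edit: d1 := 16/3
  d5 = d1*4 + d2 = 167/6
  d6 = d4 - d1*2 + d5 = 133/6
  d7 = d5 - d1*5 = 7/6
  d8 = d7 + d5*5 + d3 = 144
  d9 = d5/5 + d4 + d3 = 427/30
Walk from origin (0, 0):
  seg 1: up by d3 = 11/3 → (0, 11/3)
  seg 2: up by d5 = 167/6 → (0, 63/2)
  seg 3: left by d1 = 16/3 → (-16/3, 63/2)
  seg 4: right by d5 = 167/6 → (45/2, 63/2)
  seg 5: left by d6 = 133/6 → (1/3, 63/2)
  seg 6: up by d7 = 7/6 → (1/3, 98/3)
  seg 7: down by d2 = 13/2 → (1/3, 157/6)
  seg 8: left by d4 = 5 → (-14/3, 157/6)

d5 = 167/6
d6 = 133/6
d7 = 7/6
d8 = 144
d9 = 427/30
endpoint = (-14/3, 157/6)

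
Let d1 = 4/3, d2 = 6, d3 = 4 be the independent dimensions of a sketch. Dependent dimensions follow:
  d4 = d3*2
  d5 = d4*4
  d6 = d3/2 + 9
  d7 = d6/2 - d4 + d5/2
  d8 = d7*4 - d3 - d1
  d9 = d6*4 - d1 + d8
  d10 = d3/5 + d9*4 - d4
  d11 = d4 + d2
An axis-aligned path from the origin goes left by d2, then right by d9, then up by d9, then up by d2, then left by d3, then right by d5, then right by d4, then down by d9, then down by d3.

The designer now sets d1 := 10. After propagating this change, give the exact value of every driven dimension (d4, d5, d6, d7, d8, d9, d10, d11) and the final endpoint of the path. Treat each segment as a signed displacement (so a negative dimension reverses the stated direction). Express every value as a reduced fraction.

d4 = 8
d5 = 32
d6 = 11
d7 = 27/2
d8 = 40
d9 = 74
d10 = 1444/5
d11 = 14
endpoint = (104, 2)

Apply edit: d1 := 10
  d4 = d3*2 = 8
  d5 = d4*4 = 32
  d6 = d3/2 + 9 = 11
  d7 = d6/2 - d4 + d5/2 = 27/2
  d8 = d7*4 - d3 - d1 = 40
  d9 = d6*4 - d1 + d8 = 74
  d10 = d3/5 + d9*4 - d4 = 1444/5
  d11 = d4 + d2 = 14
Walk from origin (0, 0):
  seg 1: left by d2 = 6 → (-6, 0)
  seg 2: right by d9 = 74 → (68, 0)
  seg 3: up by d9 = 74 → (68, 74)
  seg 4: up by d2 = 6 → (68, 80)
  seg 5: left by d3 = 4 → (64, 80)
  seg 6: right by d5 = 32 → (96, 80)
  seg 7: right by d4 = 8 → (104, 80)
  seg 8: down by d9 = 74 → (104, 6)
  seg 9: down by d3 = 4 → (104, 2)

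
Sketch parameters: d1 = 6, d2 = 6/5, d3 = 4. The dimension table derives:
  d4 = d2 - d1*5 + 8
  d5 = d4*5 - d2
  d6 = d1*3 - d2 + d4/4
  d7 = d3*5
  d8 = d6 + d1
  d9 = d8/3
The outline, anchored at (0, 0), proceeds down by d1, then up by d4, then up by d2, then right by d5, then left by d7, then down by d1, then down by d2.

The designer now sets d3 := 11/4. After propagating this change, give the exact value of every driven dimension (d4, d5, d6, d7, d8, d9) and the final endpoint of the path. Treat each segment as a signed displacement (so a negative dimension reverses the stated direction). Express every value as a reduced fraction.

d4 = -104/5
d5 = -526/5
d6 = 58/5
d7 = 55/4
d8 = 88/5
d9 = 88/15
endpoint = (-2379/20, -164/5)

Apply edit: d3 := 11/4
  d4 = d2 - d1*5 + 8 = -104/5
  d5 = d4*5 - d2 = -526/5
  d6 = d1*3 - d2 + d4/4 = 58/5
  d7 = d3*5 = 55/4
  d8 = d6 + d1 = 88/5
  d9 = d8/3 = 88/15
Walk from origin (0, 0):
  seg 1: down by d1 = 6 → (0, -6)
  seg 2: up by d4 = -104/5 → (0, -134/5)
  seg 3: up by d2 = 6/5 → (0, -128/5)
  seg 4: right by d5 = -526/5 → (-526/5, -128/5)
  seg 5: left by d7 = 55/4 → (-2379/20, -128/5)
  seg 6: down by d1 = 6 → (-2379/20, -158/5)
  seg 7: down by d2 = 6/5 → (-2379/20, -164/5)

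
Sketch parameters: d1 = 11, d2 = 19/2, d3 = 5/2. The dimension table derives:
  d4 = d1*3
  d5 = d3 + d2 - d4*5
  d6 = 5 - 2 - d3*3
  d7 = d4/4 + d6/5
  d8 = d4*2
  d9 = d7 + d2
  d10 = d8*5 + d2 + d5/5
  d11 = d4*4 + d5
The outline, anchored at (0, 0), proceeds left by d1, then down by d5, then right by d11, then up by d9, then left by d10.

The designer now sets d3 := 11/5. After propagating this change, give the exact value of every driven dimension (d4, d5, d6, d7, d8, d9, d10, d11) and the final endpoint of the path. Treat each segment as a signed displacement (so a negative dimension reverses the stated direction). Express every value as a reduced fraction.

d4 = 33
d5 = -1533/10
d6 = -18/5
d7 = 753/100
d8 = 66
d9 = 1703/100
d10 = 7721/25
d11 = -213/10
endpoint = (-17057/50, 17033/100)

Apply edit: d3 := 11/5
  d4 = d1*3 = 33
  d5 = d3 + d2 - d4*5 = -1533/10
  d6 = 5 - 2 - d3*3 = -18/5
  d7 = d4/4 + d6/5 = 753/100
  d8 = d4*2 = 66
  d9 = d7 + d2 = 1703/100
  d10 = d8*5 + d2 + d5/5 = 7721/25
  d11 = d4*4 + d5 = -213/10
Walk from origin (0, 0):
  seg 1: left by d1 = 11 → (-11, 0)
  seg 2: down by d5 = -1533/10 → (-11, 1533/10)
  seg 3: right by d11 = -213/10 → (-323/10, 1533/10)
  seg 4: up by d9 = 1703/100 → (-323/10, 17033/100)
  seg 5: left by d10 = 7721/25 → (-17057/50, 17033/100)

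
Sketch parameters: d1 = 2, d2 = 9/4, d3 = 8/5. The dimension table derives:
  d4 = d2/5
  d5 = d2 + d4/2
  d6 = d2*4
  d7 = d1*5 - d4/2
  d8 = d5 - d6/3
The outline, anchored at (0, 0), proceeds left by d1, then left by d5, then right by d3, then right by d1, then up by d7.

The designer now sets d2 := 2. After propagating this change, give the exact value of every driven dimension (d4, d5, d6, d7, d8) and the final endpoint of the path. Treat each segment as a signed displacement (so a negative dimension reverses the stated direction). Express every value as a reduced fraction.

Apply edit: d2 := 2
  d4 = d2/5 = 2/5
  d5 = d2 + d4/2 = 11/5
  d6 = d2*4 = 8
  d7 = d1*5 - d4/2 = 49/5
  d8 = d5 - d6/3 = -7/15
Walk from origin (0, 0):
  seg 1: left by d1 = 2 → (-2, 0)
  seg 2: left by d5 = 11/5 → (-21/5, 0)
  seg 3: right by d3 = 8/5 → (-13/5, 0)
  seg 4: right by d1 = 2 → (-3/5, 0)
  seg 5: up by d7 = 49/5 → (-3/5, 49/5)

d4 = 2/5
d5 = 11/5
d6 = 8
d7 = 49/5
d8 = -7/15
endpoint = (-3/5, 49/5)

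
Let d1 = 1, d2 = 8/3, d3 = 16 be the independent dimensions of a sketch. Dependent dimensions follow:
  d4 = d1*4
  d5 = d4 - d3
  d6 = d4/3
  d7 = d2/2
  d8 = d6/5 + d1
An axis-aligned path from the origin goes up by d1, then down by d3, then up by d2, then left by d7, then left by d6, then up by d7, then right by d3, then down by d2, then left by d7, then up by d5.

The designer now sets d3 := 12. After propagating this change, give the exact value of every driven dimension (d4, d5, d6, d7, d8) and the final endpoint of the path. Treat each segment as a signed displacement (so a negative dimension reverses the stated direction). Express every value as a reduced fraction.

d4 = 4
d5 = -8
d6 = 4/3
d7 = 4/3
d8 = 19/15
endpoint = (8, -53/3)

Apply edit: d3 := 12
  d4 = d1*4 = 4
  d5 = d4 - d3 = -8
  d6 = d4/3 = 4/3
  d7 = d2/2 = 4/3
  d8 = d6/5 + d1 = 19/15
Walk from origin (0, 0):
  seg 1: up by d1 = 1 → (0, 1)
  seg 2: down by d3 = 12 → (0, -11)
  seg 3: up by d2 = 8/3 → (0, -25/3)
  seg 4: left by d7 = 4/3 → (-4/3, -25/3)
  seg 5: left by d6 = 4/3 → (-8/3, -25/3)
  seg 6: up by d7 = 4/3 → (-8/3, -7)
  seg 7: right by d3 = 12 → (28/3, -7)
  seg 8: down by d2 = 8/3 → (28/3, -29/3)
  seg 9: left by d7 = 4/3 → (8, -29/3)
  seg 10: up by d5 = -8 → (8, -53/3)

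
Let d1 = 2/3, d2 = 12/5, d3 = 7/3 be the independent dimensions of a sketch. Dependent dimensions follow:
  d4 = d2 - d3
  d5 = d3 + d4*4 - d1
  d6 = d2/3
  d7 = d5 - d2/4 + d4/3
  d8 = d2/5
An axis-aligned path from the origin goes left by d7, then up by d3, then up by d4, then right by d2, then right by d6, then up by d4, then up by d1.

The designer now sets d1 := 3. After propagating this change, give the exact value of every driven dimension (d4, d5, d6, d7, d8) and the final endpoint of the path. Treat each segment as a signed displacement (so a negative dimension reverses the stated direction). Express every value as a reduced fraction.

d4 = 1/15
d5 = -2/5
d6 = 4/5
d7 = -44/45
d8 = 12/25
endpoint = (188/45, 82/15)

Apply edit: d1 := 3
  d4 = d2 - d3 = 1/15
  d5 = d3 + d4*4 - d1 = -2/5
  d6 = d2/3 = 4/5
  d7 = d5 - d2/4 + d4/3 = -44/45
  d8 = d2/5 = 12/25
Walk from origin (0, 0):
  seg 1: left by d7 = -44/45 → (44/45, 0)
  seg 2: up by d3 = 7/3 → (44/45, 7/3)
  seg 3: up by d4 = 1/15 → (44/45, 12/5)
  seg 4: right by d2 = 12/5 → (152/45, 12/5)
  seg 5: right by d6 = 4/5 → (188/45, 12/5)
  seg 6: up by d4 = 1/15 → (188/45, 37/15)
  seg 7: up by d1 = 3 → (188/45, 82/15)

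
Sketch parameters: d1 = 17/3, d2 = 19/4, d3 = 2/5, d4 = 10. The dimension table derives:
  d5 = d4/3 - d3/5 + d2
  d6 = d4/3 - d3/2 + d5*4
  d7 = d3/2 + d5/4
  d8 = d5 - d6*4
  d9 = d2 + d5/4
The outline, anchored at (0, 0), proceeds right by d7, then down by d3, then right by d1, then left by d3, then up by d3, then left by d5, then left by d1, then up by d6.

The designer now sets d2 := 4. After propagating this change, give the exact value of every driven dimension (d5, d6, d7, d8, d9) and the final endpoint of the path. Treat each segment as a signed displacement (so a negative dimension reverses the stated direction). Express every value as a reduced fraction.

d5 = 544/75
d6 = 2411/75
d7 = 151/75
d8 = -364/3
d9 = 436/75
endpoint = (-141/25, 2411/75)

Apply edit: d2 := 4
  d5 = d4/3 - d3/5 + d2 = 544/75
  d6 = d4/3 - d3/2 + d5*4 = 2411/75
  d7 = d3/2 + d5/4 = 151/75
  d8 = d5 - d6*4 = -364/3
  d9 = d2 + d5/4 = 436/75
Walk from origin (0, 0):
  seg 1: right by d7 = 151/75 → (151/75, 0)
  seg 2: down by d3 = 2/5 → (151/75, -2/5)
  seg 3: right by d1 = 17/3 → (192/25, -2/5)
  seg 4: left by d3 = 2/5 → (182/25, -2/5)
  seg 5: up by d3 = 2/5 → (182/25, 0)
  seg 6: left by d5 = 544/75 → (2/75, 0)
  seg 7: left by d1 = 17/3 → (-141/25, 0)
  seg 8: up by d6 = 2411/75 → (-141/25, 2411/75)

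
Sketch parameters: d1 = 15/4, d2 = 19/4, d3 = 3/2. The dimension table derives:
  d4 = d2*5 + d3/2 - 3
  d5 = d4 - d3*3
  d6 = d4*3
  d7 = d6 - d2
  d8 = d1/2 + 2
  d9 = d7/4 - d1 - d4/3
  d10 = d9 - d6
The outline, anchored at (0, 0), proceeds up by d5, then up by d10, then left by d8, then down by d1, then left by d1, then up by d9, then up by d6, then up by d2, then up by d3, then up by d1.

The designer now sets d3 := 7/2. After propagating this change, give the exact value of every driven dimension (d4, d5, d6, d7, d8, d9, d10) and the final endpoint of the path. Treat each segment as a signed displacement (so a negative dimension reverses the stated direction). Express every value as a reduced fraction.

d4 = 45/2
d5 = 12
d6 = 135/2
d7 = 251/4
d8 = 31/8
d9 = 71/16
d10 = -1009/16
endpoint = (-61/8, 233/8)

Apply edit: d3 := 7/2
  d4 = d2*5 + d3/2 - 3 = 45/2
  d5 = d4 - d3*3 = 12
  d6 = d4*3 = 135/2
  d7 = d6 - d2 = 251/4
  d8 = d1/2 + 2 = 31/8
  d9 = d7/4 - d1 - d4/3 = 71/16
  d10 = d9 - d6 = -1009/16
Walk from origin (0, 0):
  seg 1: up by d5 = 12 → (0, 12)
  seg 2: up by d10 = -1009/16 → (0, -817/16)
  seg 3: left by d8 = 31/8 → (-31/8, -817/16)
  seg 4: down by d1 = 15/4 → (-31/8, -877/16)
  seg 5: left by d1 = 15/4 → (-61/8, -877/16)
  seg 6: up by d9 = 71/16 → (-61/8, -403/8)
  seg 7: up by d6 = 135/2 → (-61/8, 137/8)
  seg 8: up by d2 = 19/4 → (-61/8, 175/8)
  seg 9: up by d3 = 7/2 → (-61/8, 203/8)
  seg 10: up by d1 = 15/4 → (-61/8, 233/8)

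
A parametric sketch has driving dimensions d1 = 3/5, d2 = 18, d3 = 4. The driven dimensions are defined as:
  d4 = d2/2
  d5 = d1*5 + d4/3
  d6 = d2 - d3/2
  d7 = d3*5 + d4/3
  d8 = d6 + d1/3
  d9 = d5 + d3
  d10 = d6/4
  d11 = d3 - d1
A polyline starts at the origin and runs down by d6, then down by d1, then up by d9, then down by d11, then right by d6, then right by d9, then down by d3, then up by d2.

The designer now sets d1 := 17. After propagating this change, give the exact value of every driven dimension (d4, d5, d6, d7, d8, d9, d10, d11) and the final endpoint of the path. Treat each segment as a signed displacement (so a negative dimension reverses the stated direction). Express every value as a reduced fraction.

d4 = 9
d5 = 88
d6 = 16
d7 = 23
d8 = 65/3
d9 = 92
d10 = 4
d11 = -13
endpoint = (108, 86)

Apply edit: d1 := 17
  d4 = d2/2 = 9
  d5 = d1*5 + d4/3 = 88
  d6 = d2 - d3/2 = 16
  d7 = d3*5 + d4/3 = 23
  d8 = d6 + d1/3 = 65/3
  d9 = d5 + d3 = 92
  d10 = d6/4 = 4
  d11 = d3 - d1 = -13
Walk from origin (0, 0):
  seg 1: down by d6 = 16 → (0, -16)
  seg 2: down by d1 = 17 → (0, -33)
  seg 3: up by d9 = 92 → (0, 59)
  seg 4: down by d11 = -13 → (0, 72)
  seg 5: right by d6 = 16 → (16, 72)
  seg 6: right by d9 = 92 → (108, 72)
  seg 7: down by d3 = 4 → (108, 68)
  seg 8: up by d2 = 18 → (108, 86)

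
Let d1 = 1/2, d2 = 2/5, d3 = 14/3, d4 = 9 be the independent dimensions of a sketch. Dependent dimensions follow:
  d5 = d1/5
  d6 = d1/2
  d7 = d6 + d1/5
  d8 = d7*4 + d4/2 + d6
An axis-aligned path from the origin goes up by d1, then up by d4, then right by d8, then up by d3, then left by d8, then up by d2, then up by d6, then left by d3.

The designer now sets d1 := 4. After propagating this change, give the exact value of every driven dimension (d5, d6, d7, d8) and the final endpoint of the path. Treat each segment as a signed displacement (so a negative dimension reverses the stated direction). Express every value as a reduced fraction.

d5 = 4/5
d6 = 2
d7 = 14/5
d8 = 177/10
endpoint = (-14/3, 301/15)

Apply edit: d1 := 4
  d5 = d1/5 = 4/5
  d6 = d1/2 = 2
  d7 = d6 + d1/5 = 14/5
  d8 = d7*4 + d4/2 + d6 = 177/10
Walk from origin (0, 0):
  seg 1: up by d1 = 4 → (0, 4)
  seg 2: up by d4 = 9 → (0, 13)
  seg 3: right by d8 = 177/10 → (177/10, 13)
  seg 4: up by d3 = 14/3 → (177/10, 53/3)
  seg 5: left by d8 = 177/10 → (0, 53/3)
  seg 6: up by d2 = 2/5 → (0, 271/15)
  seg 7: up by d6 = 2 → (0, 301/15)
  seg 8: left by d3 = 14/3 → (-14/3, 301/15)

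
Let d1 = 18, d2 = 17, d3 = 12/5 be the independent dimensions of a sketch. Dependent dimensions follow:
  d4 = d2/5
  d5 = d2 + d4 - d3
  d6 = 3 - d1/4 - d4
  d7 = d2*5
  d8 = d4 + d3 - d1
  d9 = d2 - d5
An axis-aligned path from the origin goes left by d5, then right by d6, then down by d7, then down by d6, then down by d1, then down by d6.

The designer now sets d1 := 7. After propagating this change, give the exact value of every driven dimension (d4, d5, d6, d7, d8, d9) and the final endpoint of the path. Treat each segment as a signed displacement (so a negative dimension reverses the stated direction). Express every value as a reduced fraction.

Apply edit: d1 := 7
  d4 = d2/5 = 17/5
  d5 = d2 + d4 - d3 = 18
  d6 = 3 - d1/4 - d4 = -43/20
  d7 = d2*5 = 85
  d8 = d4 + d3 - d1 = -6/5
  d9 = d2 - d5 = -1
Walk from origin (0, 0):
  seg 1: left by d5 = 18 → (-18, 0)
  seg 2: right by d6 = -43/20 → (-403/20, 0)
  seg 3: down by d7 = 85 → (-403/20, -85)
  seg 4: down by d6 = -43/20 → (-403/20, -1657/20)
  seg 5: down by d1 = 7 → (-403/20, -1797/20)
  seg 6: down by d6 = -43/20 → (-403/20, -877/10)

d4 = 17/5
d5 = 18
d6 = -43/20
d7 = 85
d8 = -6/5
d9 = -1
endpoint = (-403/20, -877/10)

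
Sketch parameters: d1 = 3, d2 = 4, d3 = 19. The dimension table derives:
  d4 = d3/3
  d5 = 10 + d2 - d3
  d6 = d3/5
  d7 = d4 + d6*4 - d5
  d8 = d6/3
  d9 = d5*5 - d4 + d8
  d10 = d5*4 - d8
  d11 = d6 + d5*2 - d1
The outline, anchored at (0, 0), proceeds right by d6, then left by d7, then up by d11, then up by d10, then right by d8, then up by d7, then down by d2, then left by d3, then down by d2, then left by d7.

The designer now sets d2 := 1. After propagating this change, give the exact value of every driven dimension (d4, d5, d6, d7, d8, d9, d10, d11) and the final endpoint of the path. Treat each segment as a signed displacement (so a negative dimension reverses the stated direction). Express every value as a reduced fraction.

d4 = 19/3
d5 = -8
d6 = 19/5
d7 = 443/15
d8 = 19/15
d9 = -676/15
d10 = -499/15
d11 = -76/5
endpoint = (-73, -314/15)

Apply edit: d2 := 1
  d4 = d3/3 = 19/3
  d5 = 10 + d2 - d3 = -8
  d6 = d3/5 = 19/5
  d7 = d4 + d6*4 - d5 = 443/15
  d8 = d6/3 = 19/15
  d9 = d5*5 - d4 + d8 = -676/15
  d10 = d5*4 - d8 = -499/15
  d11 = d6 + d5*2 - d1 = -76/5
Walk from origin (0, 0):
  seg 1: right by d6 = 19/5 → (19/5, 0)
  seg 2: left by d7 = 443/15 → (-386/15, 0)
  seg 3: up by d11 = -76/5 → (-386/15, -76/5)
  seg 4: up by d10 = -499/15 → (-386/15, -727/15)
  seg 5: right by d8 = 19/15 → (-367/15, -727/15)
  seg 6: up by d7 = 443/15 → (-367/15, -284/15)
  seg 7: down by d2 = 1 → (-367/15, -299/15)
  seg 8: left by d3 = 19 → (-652/15, -299/15)
  seg 9: down by d2 = 1 → (-652/15, -314/15)
  seg 10: left by d7 = 443/15 → (-73, -314/15)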